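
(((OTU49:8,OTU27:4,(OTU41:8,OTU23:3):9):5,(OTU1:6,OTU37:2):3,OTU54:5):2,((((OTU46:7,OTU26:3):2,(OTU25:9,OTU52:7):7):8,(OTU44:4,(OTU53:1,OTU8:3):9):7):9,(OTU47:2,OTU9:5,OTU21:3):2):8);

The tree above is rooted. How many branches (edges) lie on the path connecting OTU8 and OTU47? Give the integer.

The MRCA of OTU8 and OTU47 is the node subtending ((((OTU46,OTU26),(OTU25,OTU52)),(OTU44,(OTU53,OTU8))),(OTU47,OTU9,OTU21)).
From OTU8 up to that node: 4 branches. From OTU47 up to the same node: 2 branches. Total: 4 + 2 = 6.

6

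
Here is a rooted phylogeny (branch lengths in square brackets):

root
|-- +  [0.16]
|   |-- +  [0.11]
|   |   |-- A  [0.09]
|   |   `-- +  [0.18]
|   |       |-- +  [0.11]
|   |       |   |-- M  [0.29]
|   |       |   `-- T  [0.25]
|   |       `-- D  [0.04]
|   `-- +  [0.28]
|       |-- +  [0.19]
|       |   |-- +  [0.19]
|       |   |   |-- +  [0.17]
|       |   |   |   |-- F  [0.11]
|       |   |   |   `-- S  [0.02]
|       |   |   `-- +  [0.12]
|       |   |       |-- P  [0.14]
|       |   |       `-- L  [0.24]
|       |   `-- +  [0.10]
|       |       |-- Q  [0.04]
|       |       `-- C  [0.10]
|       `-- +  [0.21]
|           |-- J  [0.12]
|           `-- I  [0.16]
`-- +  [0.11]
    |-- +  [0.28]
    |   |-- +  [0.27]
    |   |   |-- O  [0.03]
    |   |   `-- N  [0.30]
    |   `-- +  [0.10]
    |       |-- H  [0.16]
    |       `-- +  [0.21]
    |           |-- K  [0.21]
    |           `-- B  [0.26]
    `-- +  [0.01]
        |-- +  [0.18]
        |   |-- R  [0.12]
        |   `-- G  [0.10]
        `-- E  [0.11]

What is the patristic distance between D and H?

1.14

The path runs D → … → MRCA → … → H; the MRCA is the root of the tree.
Branch lengths along that path: 0.04 + 0.18 + 0.11 + 0.16 + 0.11 + 0.28 + 0.10 + 0.16 = 1.14.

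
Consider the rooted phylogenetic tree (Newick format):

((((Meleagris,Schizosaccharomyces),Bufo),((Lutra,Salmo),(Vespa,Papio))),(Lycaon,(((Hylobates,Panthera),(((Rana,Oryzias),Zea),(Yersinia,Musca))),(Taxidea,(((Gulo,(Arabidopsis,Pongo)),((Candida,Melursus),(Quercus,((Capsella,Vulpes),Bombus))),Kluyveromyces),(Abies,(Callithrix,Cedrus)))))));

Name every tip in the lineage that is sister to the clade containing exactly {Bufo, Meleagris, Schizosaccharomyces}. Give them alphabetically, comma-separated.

Lutra, Papio, Salmo, Vespa

The clade containing exactly {Bufo, Meleagris, Schizosaccharomyces} attaches to the tree at the node subtending (((Meleagris,Schizosaccharomyces),Bufo),((Lutra,Salmo),(Vespa,Papio))).
The other lineage descending from that same node — the sister group — is ((Lutra,Salmo),(Vespa,Papio)); its 4 tips in alphabetical order are the answer.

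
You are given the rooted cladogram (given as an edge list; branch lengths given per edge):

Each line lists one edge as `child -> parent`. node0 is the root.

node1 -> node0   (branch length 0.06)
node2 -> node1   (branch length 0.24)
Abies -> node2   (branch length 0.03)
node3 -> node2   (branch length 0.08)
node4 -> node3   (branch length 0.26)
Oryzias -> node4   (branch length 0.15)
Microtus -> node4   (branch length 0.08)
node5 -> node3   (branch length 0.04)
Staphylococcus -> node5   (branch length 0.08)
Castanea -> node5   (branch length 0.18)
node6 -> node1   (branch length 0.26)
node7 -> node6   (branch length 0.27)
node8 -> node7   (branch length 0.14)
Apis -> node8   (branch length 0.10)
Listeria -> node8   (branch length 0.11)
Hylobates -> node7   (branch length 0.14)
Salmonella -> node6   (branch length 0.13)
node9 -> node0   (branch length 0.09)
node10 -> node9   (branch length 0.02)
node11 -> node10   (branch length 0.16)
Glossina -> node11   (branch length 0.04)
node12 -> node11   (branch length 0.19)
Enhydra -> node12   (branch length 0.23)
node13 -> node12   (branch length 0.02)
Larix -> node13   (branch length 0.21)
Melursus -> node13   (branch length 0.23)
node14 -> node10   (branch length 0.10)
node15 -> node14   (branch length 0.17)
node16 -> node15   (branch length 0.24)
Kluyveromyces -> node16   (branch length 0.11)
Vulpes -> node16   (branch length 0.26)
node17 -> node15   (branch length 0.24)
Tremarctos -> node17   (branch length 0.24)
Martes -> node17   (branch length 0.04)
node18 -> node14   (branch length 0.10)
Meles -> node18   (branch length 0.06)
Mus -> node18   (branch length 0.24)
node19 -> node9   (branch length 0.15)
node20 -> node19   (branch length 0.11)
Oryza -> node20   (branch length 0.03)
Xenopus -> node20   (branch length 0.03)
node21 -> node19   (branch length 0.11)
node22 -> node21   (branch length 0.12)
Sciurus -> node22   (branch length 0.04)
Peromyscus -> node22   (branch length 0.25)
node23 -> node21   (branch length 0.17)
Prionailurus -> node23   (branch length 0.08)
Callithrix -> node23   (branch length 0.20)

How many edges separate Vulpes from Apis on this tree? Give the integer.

11

The MRCA of Vulpes and Apis is the root of the tree.
From Vulpes up to that node: 6 branches. From Apis up to the same node: 5 branches. Total: 6 + 5 = 11.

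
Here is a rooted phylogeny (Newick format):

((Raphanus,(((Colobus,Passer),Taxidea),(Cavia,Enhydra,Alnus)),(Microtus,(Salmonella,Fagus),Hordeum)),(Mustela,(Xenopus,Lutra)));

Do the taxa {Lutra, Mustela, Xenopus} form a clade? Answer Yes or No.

The most recent common ancestor of these taxa subtends (Mustela,(Xenopus,Lutra)).
That clade has exactly 3 tips — every listed taxon and nothing else — so the group is monophyletic.

Yes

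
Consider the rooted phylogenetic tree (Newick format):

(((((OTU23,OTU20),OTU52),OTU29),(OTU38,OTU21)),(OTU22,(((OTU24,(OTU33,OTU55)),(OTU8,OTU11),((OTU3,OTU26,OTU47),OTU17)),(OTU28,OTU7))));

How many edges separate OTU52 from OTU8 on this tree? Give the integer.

The MRCA of OTU52 and OTU8 is the root of the tree.
From OTU52 up to that node: 4 branches. From OTU8 up to the same node: 5 branches. Total: 4 + 5 = 9.

9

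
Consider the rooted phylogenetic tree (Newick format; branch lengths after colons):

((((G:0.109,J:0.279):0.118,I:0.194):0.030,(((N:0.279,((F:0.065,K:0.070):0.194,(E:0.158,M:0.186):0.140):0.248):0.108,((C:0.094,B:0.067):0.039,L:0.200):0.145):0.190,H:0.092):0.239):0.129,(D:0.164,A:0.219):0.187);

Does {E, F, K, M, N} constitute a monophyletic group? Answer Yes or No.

The most recent common ancestor of these taxa subtends (N,((F,K),(E,M))).
That clade has exactly 5 tips — every listed taxon and nothing else — so the group is monophyletic.

Yes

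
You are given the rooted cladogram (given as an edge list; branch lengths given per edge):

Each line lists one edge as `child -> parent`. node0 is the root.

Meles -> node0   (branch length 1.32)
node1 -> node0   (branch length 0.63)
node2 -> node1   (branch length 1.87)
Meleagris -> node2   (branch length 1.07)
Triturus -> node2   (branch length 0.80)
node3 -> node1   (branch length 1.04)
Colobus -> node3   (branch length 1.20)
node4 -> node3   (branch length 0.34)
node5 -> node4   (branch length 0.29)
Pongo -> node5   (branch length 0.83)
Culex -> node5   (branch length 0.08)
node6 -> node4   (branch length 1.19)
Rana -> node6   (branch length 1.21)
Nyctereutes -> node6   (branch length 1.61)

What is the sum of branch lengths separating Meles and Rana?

5.73

The path runs Meles → … → MRCA → … → Rana; the MRCA is the root of the tree.
Branch lengths along that path: 1.32 + 0.63 + 1.04 + 0.34 + 1.19 + 1.21 = 5.73.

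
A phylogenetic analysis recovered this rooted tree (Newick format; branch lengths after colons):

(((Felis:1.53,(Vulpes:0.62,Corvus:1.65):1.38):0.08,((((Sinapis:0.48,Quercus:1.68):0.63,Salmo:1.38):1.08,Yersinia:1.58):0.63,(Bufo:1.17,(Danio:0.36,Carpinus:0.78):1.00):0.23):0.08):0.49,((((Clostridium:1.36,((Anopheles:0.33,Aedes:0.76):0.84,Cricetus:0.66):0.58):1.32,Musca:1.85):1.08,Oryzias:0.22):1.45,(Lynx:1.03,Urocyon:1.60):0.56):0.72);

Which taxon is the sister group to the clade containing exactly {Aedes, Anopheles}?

Cricetus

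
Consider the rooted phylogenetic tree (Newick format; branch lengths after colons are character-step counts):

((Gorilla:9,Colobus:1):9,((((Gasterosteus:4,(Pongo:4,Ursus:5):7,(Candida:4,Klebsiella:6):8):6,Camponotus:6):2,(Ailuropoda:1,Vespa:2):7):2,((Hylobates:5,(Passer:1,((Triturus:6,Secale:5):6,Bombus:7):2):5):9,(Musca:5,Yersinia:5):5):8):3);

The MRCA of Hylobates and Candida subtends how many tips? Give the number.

15

The MRCA of Hylobates and Candida is the node subtending ((((Gasterosteus,(Pongo,Ursus),(Candida,Klebsiella)),Camponotus),(Ailuropoda,Vespa)),((Hylobates,(Passer,((Triturus,Secale),Bombus))),(Musca,Yersinia))).
That clade contains 15 terminal taxa: Ailuropoda, Bombus, Camponotus, Candida, Gasterosteus, Hylobates, Klebsiella, Musca, Passer, Pongo, Secale, Triturus, Ursus, Vespa, Yersinia.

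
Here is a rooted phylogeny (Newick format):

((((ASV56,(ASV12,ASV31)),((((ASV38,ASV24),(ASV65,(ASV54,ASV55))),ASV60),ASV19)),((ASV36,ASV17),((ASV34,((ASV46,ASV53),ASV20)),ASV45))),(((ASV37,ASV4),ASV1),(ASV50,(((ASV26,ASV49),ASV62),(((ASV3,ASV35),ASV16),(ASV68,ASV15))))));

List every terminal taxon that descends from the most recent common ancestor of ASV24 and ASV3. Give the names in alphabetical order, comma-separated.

Tracing ASV24: it sits inside (ASV38,ASV24).
Tracing ASV3: it sits inside (ASV3,ASV35).
The smallest clade enclosing both is the whole tree (their MRCA is the root), so the answer is all 29 tips in alphabetical order.

ASV1, ASV12, ASV15, ASV16, ASV17, ASV19, ASV20, ASV24, ASV26, ASV3, ASV31, ASV34, ASV35, ASV36, ASV37, ASV38, ASV4, ASV45, ASV46, ASV49, ASV50, ASV53, ASV54, ASV55, ASV56, ASV60, ASV62, ASV65, ASV68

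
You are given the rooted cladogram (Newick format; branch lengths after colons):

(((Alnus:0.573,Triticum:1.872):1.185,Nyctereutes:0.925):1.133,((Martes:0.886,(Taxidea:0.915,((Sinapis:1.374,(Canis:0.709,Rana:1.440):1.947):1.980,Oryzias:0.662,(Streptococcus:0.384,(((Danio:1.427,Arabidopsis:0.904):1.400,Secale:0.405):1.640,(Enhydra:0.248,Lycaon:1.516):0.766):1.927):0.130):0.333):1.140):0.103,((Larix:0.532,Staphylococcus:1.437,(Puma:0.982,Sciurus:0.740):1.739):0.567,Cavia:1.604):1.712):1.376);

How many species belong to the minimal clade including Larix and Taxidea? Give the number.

17

The MRCA of Larix and Taxidea is the node subtending ((Martes,(Taxidea,((Sinapis,(Canis,Rana)),Oryzias,(Streptococcus,(((Danio,Arabidopsis),Secale),(Enhydra,Lycaon)))))),((Larix,Staphylococcus,(Puma,Sciurus)),Cavia)).
That clade contains 17 terminal taxa: Arabidopsis, Canis, Cavia, Danio, Enhydra, Larix, Lycaon, Martes, Oryzias, Puma, Rana, Sciurus, Secale, Sinapis, Staphylococcus, Streptococcus, Taxidea.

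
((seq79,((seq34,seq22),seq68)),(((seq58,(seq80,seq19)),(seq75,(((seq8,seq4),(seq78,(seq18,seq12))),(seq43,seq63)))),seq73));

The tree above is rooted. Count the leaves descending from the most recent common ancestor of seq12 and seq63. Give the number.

7

The MRCA of seq12 and seq63 is the node subtending (((seq8,seq4),(seq78,(seq18,seq12))),(seq43,seq63)).
That clade contains 7 terminal taxa: seq12, seq18, seq4, seq43, seq63, seq78, seq8.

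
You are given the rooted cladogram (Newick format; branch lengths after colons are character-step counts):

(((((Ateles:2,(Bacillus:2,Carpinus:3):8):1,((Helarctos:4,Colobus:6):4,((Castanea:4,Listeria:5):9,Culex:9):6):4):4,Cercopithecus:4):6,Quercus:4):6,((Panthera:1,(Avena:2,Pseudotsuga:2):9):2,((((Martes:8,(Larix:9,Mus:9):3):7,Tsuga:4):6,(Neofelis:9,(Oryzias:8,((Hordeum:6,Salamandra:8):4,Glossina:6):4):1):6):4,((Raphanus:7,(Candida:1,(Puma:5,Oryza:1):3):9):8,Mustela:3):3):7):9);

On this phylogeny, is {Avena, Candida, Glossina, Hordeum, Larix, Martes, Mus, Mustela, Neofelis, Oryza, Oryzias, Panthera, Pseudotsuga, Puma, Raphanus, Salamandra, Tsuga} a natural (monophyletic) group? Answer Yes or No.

Yes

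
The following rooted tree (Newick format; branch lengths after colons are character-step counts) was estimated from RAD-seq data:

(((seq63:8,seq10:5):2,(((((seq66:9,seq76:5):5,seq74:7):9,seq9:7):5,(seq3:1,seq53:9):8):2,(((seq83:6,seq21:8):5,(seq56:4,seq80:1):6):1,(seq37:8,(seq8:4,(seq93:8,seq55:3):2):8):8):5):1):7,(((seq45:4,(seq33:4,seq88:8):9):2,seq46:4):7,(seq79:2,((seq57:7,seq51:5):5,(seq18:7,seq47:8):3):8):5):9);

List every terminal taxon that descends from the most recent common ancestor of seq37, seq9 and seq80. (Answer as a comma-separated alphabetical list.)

Tracing seq37: it sits inside (seq37,(seq8,(seq93,seq55))).
Tracing seq9: it sits inside (((seq66,seq76),seq74),seq9).
Tracing seq80: it sits inside (seq56,seq80).
The smallest clade enclosing all 3 is (((((seq66,seq76),seq74),seq9),(seq3,seq53)),(((seq83,seq21),(seq56,seq80)),(seq37,(seq8,(seq93,seq55))))); the answer is its 14 terminal taxa in alphabetical order.

seq21, seq3, seq37, seq53, seq55, seq56, seq66, seq74, seq76, seq8, seq80, seq83, seq9, seq93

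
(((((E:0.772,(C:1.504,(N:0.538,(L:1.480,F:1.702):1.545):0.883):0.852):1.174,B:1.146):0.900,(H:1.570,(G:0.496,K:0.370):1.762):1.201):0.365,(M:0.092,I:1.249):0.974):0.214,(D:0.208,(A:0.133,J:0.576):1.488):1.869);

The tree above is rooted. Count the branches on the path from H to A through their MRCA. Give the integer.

7

The MRCA of H and A is the root of the tree.
From H up to that node: 4 branches. From A up to the same node: 3 branches. Total: 4 + 3 = 7.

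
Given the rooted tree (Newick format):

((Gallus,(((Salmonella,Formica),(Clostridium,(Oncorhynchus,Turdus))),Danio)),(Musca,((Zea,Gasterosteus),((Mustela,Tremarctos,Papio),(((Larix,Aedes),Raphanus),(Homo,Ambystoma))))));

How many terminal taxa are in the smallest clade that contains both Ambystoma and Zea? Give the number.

The MRCA of Ambystoma and Zea is the node subtending ((Zea,Gasterosteus),((Mustela,Tremarctos,Papio),(((Larix,Aedes),Raphanus),(Homo,Ambystoma)))).
That clade contains 10 terminal taxa: Aedes, Ambystoma, Gasterosteus, Homo, Larix, Mustela, Papio, Raphanus, Tremarctos, Zea.

10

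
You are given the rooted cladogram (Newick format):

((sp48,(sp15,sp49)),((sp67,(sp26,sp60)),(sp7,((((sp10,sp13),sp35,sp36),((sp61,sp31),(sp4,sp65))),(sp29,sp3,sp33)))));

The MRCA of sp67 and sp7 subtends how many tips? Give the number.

The MRCA of sp67 and sp7 is the node subtending ((sp67,(sp26,sp60)),(sp7,((((sp10,sp13),sp35,sp36),((sp61,sp31),(sp4,sp65))),(sp29,sp3,sp33)))).
That clade contains 15 terminal taxa: sp10, sp13, sp26, sp29, sp3, sp31, sp33, sp35, sp36, sp4, sp60, sp61, sp65, sp67, sp7.

15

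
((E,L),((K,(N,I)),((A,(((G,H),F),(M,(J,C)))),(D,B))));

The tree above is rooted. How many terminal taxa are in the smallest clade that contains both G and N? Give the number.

The MRCA of G and N is the node subtending ((K,(N,I)),((A,(((G,H),F),(M,(J,C)))),(D,B))).
That clade contains 12 terminal taxa: A, B, C, D, F, G, H, I, J, K, M, N.

12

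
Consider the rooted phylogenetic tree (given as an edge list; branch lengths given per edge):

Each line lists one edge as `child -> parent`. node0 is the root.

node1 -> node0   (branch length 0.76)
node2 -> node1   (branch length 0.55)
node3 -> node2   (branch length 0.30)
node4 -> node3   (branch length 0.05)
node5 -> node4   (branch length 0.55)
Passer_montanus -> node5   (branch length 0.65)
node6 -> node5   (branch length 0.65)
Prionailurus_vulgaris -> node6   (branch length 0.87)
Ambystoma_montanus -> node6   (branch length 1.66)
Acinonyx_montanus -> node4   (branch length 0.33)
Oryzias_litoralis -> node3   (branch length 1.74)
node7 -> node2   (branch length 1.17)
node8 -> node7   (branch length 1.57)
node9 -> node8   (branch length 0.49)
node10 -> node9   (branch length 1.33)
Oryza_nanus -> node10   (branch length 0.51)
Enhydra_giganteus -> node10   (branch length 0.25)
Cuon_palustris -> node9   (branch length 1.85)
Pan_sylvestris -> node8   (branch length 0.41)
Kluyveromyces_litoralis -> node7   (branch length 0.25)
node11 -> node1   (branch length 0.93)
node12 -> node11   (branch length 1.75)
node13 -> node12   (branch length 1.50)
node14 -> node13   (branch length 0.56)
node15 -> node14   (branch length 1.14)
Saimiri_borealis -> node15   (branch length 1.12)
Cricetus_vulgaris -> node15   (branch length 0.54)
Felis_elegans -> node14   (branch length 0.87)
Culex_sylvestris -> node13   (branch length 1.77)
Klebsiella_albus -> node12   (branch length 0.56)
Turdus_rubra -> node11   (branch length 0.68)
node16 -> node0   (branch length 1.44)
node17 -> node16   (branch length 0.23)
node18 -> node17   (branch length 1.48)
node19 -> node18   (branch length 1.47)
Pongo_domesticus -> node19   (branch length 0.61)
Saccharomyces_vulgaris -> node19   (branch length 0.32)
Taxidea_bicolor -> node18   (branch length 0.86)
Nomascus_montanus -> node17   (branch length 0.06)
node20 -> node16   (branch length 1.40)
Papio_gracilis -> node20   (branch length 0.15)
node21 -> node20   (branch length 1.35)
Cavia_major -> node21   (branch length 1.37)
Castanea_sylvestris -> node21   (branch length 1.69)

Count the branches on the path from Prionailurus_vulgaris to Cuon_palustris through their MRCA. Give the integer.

The MRCA of Prionailurus_vulgaris and Cuon_palustris is the node subtending ((((Passer_montanus,(Prionailurus_vulgaris,Ambystoma_montanus)),Acinonyx_montanus),Oryzias_litoralis),((((Oryza_nanus,Enhydra_giganteus),Cuon_palustris),Pan_sylvestris),Kluyveromyces_litoralis)).
From Prionailurus_vulgaris up to that node: 5 branches. From Cuon_palustris up to the same node: 4 branches. Total: 5 + 4 = 9.

9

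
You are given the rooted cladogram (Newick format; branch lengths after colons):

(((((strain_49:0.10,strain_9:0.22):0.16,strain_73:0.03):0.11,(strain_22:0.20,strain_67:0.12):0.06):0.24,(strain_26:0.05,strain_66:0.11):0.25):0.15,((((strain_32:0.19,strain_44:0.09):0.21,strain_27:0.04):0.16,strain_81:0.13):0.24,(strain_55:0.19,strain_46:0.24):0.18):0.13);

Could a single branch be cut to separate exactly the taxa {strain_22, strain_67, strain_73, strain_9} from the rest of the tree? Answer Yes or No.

The MRCA of the listed taxa subtends (((strain_49,strain_9),strain_73),(strain_22,strain_67)).
That clade also contains strain_49, which is not in the proposed group, so the group is not monophyletic.

No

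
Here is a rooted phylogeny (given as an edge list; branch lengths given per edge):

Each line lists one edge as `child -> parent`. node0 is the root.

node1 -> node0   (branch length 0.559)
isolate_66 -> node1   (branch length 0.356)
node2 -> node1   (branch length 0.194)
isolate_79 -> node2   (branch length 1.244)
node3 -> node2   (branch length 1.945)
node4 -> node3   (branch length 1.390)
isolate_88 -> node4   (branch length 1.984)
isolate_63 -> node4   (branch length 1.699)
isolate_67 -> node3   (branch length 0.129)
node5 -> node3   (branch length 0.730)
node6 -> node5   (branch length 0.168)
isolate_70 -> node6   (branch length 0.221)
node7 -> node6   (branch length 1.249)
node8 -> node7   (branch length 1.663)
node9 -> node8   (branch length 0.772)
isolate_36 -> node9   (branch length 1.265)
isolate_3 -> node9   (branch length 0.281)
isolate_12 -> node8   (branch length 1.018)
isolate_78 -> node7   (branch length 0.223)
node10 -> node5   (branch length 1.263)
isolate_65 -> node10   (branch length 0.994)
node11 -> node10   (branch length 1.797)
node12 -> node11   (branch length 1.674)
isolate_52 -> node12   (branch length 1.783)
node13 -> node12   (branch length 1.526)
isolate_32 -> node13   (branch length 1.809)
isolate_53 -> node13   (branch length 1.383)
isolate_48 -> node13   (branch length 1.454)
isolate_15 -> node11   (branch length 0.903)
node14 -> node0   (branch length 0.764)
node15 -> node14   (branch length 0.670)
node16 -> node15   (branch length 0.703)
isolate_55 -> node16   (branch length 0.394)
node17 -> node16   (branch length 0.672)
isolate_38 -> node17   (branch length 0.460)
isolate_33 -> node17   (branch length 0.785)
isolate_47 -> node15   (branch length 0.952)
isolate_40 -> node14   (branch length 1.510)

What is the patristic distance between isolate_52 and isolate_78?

8.157

The path runs isolate_52 → … → MRCA → … → isolate_78; the MRCA is the node subtending ((isolate_70,(((isolate_36,isolate_3),isolate_12),isolate_78)),(isolate_65,((isolate_52,(isolate_32,isolate_53,isolate_48)),isolate_15))).
Branch lengths along that path: 1.783 + 1.674 + 1.797 + 1.263 + 0.168 + 1.249 + 0.223 = 8.157.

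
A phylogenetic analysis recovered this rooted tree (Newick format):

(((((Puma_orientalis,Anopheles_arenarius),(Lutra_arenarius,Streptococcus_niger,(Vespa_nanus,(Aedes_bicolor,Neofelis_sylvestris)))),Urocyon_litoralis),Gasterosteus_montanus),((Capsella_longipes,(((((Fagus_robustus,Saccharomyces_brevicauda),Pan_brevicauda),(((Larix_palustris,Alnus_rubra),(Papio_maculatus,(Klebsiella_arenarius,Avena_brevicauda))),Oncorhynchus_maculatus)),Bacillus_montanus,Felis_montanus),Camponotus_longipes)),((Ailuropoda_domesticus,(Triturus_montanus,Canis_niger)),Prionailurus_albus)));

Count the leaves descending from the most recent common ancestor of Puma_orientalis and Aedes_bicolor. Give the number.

The MRCA of Puma_orientalis and Aedes_bicolor is the node subtending ((Puma_orientalis,Anopheles_arenarius),(Lutra_arenarius,Streptococcus_niger,(Vespa_nanus,(Aedes_bicolor,Neofelis_sylvestris)))).
That clade contains 7 terminal taxa: Aedes_bicolor, Anopheles_arenarius, Lutra_arenarius, Neofelis_sylvestris, Puma_orientalis, Streptococcus_niger, Vespa_nanus.

7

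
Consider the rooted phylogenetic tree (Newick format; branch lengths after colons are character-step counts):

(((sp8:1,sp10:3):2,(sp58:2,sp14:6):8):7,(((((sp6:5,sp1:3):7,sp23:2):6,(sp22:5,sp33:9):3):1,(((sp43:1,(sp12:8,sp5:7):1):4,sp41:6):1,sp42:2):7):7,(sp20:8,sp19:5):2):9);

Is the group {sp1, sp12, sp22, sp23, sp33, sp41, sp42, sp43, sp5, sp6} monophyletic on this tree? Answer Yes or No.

Yes

The most recent common ancestor of these taxa subtends ((((sp6,sp1),sp23),(sp22,sp33)),(((sp43,(sp12,sp5)),sp41),sp42)).
That clade has exactly 10 tips — every listed taxon and nothing else — so the group is monophyletic.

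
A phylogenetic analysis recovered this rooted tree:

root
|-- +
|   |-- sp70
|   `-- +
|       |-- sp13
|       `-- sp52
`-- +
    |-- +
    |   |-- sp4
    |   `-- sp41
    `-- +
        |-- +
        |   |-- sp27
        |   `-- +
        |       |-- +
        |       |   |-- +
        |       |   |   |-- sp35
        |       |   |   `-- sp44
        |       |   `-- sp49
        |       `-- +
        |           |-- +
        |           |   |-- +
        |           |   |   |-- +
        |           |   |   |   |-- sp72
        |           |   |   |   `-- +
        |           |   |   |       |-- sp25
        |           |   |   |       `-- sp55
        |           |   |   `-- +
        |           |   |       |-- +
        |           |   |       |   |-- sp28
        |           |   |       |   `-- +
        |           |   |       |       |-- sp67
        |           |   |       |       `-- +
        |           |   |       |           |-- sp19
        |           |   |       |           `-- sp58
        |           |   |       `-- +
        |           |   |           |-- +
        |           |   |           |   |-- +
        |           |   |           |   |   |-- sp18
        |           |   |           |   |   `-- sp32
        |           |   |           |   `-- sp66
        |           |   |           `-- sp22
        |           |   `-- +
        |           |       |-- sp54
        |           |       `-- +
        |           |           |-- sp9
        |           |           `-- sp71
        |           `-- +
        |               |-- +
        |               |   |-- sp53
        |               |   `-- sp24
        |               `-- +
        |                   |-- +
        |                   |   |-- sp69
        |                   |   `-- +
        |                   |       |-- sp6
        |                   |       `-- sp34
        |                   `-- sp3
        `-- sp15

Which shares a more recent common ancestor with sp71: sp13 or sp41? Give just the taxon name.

The MRCA of sp71 and sp41 subtends ((sp4,sp41),((sp27,(((sp35,sp44),sp49),((((sp72,(sp25,sp55)),((sp28,(sp67,(sp19,sp58))),(((sp18,sp32),sp66),sp22))),(sp54,(sp9,sp71))),((sp53,sp24),((sp69,(sp6,sp34)),sp3))))),sp15)) (27 taxa).
The MRCA of sp71 and sp13 is the root, subtending the entire tree (30 taxa).
The first is nested inside the second, so sp71 shares a more recent common ancestor with sp41.

sp41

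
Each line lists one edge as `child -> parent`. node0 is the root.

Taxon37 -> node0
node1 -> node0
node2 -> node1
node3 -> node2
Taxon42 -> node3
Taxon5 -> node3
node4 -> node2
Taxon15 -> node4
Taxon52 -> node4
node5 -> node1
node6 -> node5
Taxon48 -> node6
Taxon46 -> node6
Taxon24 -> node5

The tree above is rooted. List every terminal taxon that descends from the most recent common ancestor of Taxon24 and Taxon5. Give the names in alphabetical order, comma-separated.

Tracing Taxon24: it sits inside ((Taxon48,Taxon46),Taxon24).
Tracing Taxon5: it sits inside (Taxon42,Taxon5).
The smallest clade enclosing both is (((Taxon42,Taxon5),(Taxon15,Taxon52)),((Taxon48,Taxon46),Taxon24)); the answer is its 7 terminal taxa in alphabetical order.

Taxon15, Taxon24, Taxon42, Taxon46, Taxon48, Taxon5, Taxon52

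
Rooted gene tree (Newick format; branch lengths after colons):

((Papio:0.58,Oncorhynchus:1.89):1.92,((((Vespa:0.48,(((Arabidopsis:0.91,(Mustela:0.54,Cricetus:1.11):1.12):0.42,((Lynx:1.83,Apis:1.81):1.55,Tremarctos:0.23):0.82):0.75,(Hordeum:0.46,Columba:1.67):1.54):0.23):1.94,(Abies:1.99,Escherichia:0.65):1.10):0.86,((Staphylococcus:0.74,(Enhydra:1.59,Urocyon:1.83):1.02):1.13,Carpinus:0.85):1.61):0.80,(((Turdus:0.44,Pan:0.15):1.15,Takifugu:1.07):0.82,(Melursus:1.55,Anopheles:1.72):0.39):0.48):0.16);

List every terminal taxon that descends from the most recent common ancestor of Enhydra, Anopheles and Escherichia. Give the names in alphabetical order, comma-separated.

Tracing Enhydra: it sits inside (Enhydra,Urocyon).
Tracing Anopheles: it sits inside (Melursus,Anopheles).
Tracing Escherichia: it sits inside (Abies,Escherichia).
The smallest clade enclosing all 3 is ((((Vespa,(((Arabidopsis,(Mustela,Cricetus)),((Lynx,Apis),Tremarctos)),(Hordeum,Columba))),(Abies,Escherichia)),((Staphylococcus,(Enhydra,Urocyon)),Carpinus)),(((Turdus,Pan),Takifugu),(Melursus,Anopheles))); the answer is its 20 terminal taxa in alphabetical order.

Abies, Anopheles, Apis, Arabidopsis, Carpinus, Columba, Cricetus, Enhydra, Escherichia, Hordeum, Lynx, Melursus, Mustela, Pan, Staphylococcus, Takifugu, Tremarctos, Turdus, Urocyon, Vespa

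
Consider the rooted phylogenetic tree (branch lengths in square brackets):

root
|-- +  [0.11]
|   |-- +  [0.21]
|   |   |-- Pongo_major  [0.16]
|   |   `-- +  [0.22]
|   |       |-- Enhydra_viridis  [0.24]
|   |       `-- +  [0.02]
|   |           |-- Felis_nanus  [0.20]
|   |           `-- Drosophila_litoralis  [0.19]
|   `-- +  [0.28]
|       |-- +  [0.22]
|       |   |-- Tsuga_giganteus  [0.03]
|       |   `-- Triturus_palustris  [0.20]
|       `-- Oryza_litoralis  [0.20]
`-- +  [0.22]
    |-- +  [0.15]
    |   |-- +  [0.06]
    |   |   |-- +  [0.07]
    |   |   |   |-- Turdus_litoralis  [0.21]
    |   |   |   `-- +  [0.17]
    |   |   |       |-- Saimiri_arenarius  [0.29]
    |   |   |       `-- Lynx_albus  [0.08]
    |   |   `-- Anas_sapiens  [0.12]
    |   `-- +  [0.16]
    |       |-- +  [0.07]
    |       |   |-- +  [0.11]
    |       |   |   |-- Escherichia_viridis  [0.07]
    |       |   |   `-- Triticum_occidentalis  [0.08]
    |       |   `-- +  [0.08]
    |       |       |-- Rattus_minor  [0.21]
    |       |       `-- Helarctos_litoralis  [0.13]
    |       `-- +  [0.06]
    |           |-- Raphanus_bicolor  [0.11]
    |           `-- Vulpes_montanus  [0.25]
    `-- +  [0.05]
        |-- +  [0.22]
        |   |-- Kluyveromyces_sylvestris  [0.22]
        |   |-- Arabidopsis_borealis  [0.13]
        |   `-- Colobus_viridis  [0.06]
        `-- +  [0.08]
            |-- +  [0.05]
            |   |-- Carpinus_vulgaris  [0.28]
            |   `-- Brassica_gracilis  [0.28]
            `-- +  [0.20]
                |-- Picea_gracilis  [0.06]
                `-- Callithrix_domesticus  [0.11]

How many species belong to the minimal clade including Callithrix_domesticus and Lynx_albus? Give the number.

17

The MRCA of Callithrix_domesticus and Lynx_albus is the node subtending ((((Turdus_litoralis,(Saimiri_arenarius,Lynx_albus)),Anas_sapiens),(((Escherichia_viridis,Triticum_occidentalis),(Rattus_minor,Helarctos_litoralis)),(Raphanus_bicolor,Vulpes_montanus))),((Kluyveromyces_sylvestris,Arabidopsis_borealis,Colobus_viridis),((Carpinus_vulgaris,Brassica_gracilis),(Picea_gracilis,Callithrix_domesticus)))).
That clade contains 17 terminal taxa: Anas_sapiens, Arabidopsis_borealis, Brassica_gracilis, Callithrix_domesticus, Carpinus_vulgaris, Colobus_viridis, Escherichia_viridis, Helarctos_litoralis, Kluyveromyces_sylvestris, Lynx_albus, Picea_gracilis, Raphanus_bicolor, Rattus_minor, Saimiri_arenarius, Triticum_occidentalis, Turdus_litoralis, Vulpes_montanus.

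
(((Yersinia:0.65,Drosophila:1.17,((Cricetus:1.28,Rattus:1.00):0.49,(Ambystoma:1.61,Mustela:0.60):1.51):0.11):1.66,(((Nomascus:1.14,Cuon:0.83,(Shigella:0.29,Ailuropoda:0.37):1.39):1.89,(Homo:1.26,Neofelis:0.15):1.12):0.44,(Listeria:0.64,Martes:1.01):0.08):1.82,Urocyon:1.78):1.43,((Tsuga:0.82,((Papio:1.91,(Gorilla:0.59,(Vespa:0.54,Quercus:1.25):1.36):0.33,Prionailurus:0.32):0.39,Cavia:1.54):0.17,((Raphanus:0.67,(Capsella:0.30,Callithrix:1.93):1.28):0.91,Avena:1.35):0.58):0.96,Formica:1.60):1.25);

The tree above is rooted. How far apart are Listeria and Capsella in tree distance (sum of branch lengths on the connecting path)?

The path runs Listeria → … → MRCA → … → Capsella; the MRCA is the root of the tree.
Branch lengths along that path: 0.64 + 0.08 + 1.82 + 1.43 + 1.25 + 0.96 + 0.58 + 0.91 + 1.28 + 0.30 = 9.25.

9.25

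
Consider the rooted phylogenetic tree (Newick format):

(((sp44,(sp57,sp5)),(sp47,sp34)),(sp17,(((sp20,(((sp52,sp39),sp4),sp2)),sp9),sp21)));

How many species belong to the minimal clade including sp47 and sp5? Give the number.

5

The MRCA of sp47 and sp5 is the node subtending ((sp44,(sp57,sp5)),(sp47,sp34)).
That clade contains 5 terminal taxa: sp34, sp44, sp47, sp5, sp57.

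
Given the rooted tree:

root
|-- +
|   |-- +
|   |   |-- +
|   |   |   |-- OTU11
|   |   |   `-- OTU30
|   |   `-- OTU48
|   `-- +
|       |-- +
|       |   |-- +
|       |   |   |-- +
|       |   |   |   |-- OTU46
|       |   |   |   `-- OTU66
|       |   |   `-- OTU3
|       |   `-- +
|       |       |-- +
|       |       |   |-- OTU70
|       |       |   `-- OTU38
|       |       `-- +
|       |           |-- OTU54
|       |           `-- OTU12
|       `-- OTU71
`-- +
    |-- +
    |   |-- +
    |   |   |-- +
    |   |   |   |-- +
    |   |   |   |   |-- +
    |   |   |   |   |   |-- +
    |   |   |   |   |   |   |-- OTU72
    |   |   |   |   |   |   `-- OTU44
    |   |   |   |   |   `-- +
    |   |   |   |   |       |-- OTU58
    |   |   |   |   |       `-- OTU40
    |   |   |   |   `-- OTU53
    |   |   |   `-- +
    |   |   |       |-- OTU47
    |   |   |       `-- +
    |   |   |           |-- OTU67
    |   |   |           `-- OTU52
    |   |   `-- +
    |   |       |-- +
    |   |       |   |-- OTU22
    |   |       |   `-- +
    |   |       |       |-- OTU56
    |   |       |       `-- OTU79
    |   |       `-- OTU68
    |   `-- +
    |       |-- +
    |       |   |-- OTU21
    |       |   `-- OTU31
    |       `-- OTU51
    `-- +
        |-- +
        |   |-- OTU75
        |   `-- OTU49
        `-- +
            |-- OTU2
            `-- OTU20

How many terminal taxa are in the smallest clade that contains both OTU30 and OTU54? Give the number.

The MRCA of OTU30 and OTU54 is the node subtending (((OTU11,OTU30),OTU48),((((OTU46,OTU66),OTU3),((OTU70,OTU38),(OTU54,OTU12))),OTU71)).
That clade contains 11 terminal taxa: OTU11, OTU12, OTU3, OTU30, OTU38, OTU46, OTU48, OTU54, OTU66, OTU70, OTU71.

11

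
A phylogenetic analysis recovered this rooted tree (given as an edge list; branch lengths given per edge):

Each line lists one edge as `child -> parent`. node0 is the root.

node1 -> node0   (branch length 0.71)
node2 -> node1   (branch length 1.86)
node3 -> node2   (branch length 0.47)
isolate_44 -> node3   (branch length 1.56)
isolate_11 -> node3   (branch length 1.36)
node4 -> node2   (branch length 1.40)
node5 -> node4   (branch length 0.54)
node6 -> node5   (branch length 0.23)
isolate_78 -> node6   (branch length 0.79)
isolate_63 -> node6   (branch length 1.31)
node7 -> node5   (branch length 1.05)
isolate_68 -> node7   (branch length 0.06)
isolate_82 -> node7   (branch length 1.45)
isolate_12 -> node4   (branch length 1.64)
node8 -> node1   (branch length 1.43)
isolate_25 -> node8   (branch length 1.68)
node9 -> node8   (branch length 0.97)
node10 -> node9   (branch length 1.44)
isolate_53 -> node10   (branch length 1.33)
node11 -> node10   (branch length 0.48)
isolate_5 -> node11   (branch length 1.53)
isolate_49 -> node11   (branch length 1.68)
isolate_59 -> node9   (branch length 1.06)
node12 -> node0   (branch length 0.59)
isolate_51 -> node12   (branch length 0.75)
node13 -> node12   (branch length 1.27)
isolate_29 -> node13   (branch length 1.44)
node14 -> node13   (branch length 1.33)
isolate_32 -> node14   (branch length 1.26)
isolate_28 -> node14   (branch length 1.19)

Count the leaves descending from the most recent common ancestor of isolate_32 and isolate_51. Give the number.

4

The MRCA of isolate_32 and isolate_51 is the node subtending (isolate_51,(isolate_29,(isolate_32,isolate_28))).
That clade contains 4 terminal taxa: isolate_28, isolate_29, isolate_32, isolate_51.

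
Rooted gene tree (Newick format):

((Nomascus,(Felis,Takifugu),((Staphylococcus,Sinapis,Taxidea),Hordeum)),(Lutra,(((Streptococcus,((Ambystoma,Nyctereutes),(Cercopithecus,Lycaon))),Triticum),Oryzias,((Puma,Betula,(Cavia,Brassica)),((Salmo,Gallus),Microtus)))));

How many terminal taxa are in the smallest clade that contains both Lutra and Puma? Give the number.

15

The MRCA of Lutra and Puma is the node subtending (Lutra,(((Streptococcus,((Ambystoma,Nyctereutes),(Cercopithecus,Lycaon))),Triticum),Oryzias,((Puma,Betula,(Cavia,Brassica)),((Salmo,Gallus),Microtus)))).
That clade contains 15 terminal taxa: Ambystoma, Betula, Brassica, Cavia, Cercopithecus, Gallus, Lutra, Lycaon, Microtus, Nyctereutes, Oryzias, Puma, Salmo, Streptococcus, Triticum.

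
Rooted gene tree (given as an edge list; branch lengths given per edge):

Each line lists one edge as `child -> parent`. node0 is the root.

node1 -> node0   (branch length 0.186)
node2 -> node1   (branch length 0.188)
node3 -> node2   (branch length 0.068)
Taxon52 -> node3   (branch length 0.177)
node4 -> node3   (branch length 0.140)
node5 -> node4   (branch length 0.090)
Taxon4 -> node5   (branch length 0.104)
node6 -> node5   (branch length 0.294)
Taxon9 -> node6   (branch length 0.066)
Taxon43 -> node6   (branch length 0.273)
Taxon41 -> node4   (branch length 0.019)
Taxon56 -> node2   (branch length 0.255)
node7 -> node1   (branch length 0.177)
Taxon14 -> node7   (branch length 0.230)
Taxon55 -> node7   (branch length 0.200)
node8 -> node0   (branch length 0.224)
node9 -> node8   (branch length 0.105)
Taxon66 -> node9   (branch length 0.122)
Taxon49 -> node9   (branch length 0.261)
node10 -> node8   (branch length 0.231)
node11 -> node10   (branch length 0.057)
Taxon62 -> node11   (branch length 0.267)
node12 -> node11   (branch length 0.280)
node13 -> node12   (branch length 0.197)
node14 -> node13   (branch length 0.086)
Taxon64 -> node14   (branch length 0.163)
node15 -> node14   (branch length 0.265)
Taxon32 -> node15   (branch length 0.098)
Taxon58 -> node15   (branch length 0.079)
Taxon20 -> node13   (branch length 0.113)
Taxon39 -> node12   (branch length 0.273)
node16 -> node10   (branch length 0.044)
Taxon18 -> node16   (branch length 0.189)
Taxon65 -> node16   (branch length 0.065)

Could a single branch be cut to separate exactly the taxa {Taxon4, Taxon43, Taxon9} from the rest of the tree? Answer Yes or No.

The most recent common ancestor of these taxa subtends (Taxon4,(Taxon9,Taxon43)).
That clade has exactly 3 tips — every listed taxon and nothing else — so the group is monophyletic.

Yes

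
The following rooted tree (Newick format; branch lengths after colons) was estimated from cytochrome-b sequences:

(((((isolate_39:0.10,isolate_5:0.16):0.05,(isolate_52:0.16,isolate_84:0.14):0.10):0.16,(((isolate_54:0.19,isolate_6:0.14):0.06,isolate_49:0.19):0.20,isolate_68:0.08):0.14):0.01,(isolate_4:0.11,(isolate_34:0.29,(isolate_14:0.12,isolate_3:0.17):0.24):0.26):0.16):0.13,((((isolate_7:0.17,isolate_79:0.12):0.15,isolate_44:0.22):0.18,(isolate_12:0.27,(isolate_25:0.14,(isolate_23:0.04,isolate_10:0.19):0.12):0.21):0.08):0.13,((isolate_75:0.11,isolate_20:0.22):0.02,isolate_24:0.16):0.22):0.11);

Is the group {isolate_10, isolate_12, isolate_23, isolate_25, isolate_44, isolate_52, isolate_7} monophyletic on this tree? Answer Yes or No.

No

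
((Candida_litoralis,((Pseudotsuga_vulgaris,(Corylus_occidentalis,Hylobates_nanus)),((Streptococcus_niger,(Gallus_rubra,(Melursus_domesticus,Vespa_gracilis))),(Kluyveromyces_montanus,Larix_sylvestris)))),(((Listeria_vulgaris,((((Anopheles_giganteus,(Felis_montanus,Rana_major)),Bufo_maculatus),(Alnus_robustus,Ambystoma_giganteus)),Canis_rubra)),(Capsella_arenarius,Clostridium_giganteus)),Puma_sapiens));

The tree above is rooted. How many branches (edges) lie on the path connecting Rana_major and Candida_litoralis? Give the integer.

11

The MRCA of Rana_major and Candida_litoralis is the root of the tree.
From Rana_major up to that node: 9 branches. From Candida_litoralis up to the same node: 2 branches. Total: 9 + 2 = 11.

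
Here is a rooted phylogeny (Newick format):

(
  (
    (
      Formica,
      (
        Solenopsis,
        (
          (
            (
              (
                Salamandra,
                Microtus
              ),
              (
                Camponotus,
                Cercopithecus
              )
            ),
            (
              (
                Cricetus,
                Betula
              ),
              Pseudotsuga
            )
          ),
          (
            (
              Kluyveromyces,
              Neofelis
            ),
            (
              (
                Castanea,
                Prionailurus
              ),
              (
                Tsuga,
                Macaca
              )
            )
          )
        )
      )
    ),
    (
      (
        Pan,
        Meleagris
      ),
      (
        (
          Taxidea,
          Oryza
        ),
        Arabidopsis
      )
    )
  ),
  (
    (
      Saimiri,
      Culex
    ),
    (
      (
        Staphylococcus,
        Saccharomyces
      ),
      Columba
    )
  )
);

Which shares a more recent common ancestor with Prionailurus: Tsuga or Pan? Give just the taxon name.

Tsuga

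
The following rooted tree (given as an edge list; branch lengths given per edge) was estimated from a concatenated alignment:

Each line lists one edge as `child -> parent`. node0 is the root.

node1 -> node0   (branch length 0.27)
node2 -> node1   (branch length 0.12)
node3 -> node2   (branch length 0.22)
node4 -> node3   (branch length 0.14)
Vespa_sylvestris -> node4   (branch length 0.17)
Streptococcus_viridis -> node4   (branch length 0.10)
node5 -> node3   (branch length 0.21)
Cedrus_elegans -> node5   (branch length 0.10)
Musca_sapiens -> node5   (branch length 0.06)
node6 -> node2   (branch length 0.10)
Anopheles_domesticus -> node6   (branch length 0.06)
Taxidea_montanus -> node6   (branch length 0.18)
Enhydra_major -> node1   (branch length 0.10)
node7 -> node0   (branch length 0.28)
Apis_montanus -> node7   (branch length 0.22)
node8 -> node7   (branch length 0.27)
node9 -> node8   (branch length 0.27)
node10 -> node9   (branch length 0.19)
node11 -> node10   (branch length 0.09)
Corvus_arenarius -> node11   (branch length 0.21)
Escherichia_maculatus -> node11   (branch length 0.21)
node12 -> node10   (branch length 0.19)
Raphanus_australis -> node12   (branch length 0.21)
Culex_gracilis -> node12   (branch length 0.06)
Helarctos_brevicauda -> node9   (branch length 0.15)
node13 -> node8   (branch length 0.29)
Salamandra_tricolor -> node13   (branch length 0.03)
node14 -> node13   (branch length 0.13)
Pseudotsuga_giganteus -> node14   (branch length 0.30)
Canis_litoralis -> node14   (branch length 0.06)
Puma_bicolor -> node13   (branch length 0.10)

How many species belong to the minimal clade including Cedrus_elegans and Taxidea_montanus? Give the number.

6

The MRCA of Cedrus_elegans and Taxidea_montanus is the node subtending (((Vespa_sylvestris,Streptococcus_viridis),(Cedrus_elegans,Musca_sapiens)),(Anopheles_domesticus,Taxidea_montanus)).
That clade contains 6 terminal taxa: Anopheles_domesticus, Cedrus_elegans, Musca_sapiens, Streptococcus_viridis, Taxidea_montanus, Vespa_sylvestris.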